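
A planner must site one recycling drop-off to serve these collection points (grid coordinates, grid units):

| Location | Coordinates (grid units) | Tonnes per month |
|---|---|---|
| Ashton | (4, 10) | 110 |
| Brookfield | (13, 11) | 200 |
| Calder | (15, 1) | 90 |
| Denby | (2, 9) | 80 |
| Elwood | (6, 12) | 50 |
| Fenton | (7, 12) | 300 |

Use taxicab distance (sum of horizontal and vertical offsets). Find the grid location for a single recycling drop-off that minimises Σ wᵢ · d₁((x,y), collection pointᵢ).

(7, 11)

Manhattan distance separates: Σwᵢ(|x−xᵢ|+|y−yᵢ|) = Σwᵢ|x−xᵢ| + Σwᵢ|y−yᵢ|, so x and y are optimised independently as 1-D weighted medians.
Total weight W = 830; half = 415.
x-coordinate, sorted with cumulative weight:
  x=2 (Denby, w=80) cum 80
  x=4 (Ashton, w=110) cum 190
  x=6 (Elwood, w=50) cum 240
  x=7 (Fenton, w=300) cum 540  ← median
  x=13 (Brookfield, w=200) cum 740
  x=15 (Calder, w=90) cum 830
⇒ x* = 7
y-coordinate, sorted with cumulative weight:
  y=1 (Calder, w=90) cum 90
  y=9 (Denby, w=80) cum 170
  y=10 (Ashton, w=110) cum 280
  y=11 (Brookfield, w=200) cum 480  ← median
  y=12 (Elwood, w=50) cum 530
  y=12 (Fenton, w=300) cum 830
⇒ y* = 11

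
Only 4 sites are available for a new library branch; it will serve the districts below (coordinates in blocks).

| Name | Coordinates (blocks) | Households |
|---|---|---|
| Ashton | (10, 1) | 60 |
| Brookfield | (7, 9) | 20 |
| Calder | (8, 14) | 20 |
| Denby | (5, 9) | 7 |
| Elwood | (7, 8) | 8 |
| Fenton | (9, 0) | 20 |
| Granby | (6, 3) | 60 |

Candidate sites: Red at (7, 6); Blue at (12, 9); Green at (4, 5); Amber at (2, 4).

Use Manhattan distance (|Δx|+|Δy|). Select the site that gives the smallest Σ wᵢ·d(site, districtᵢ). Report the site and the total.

Red, total 1171 blocks

Total weighted distance at each candidate:
  Red (7, 6): total = 1171
  Blue (12, 9): total = 1937
  Green (4, 5): total = 1523
  Amber (2, 4): total = 1828
Minimum is at Red with total 1171 blocks.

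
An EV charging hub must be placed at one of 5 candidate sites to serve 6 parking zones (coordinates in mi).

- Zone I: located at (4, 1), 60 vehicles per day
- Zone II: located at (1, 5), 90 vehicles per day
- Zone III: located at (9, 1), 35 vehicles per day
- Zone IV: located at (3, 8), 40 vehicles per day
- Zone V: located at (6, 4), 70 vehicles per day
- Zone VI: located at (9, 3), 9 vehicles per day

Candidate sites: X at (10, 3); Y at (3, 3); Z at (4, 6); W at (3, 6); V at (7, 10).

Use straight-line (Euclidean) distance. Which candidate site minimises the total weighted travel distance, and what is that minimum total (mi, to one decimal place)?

Total weighted distance at each candidate:
  X (10, 3): total = 1929.2
  Y (3, 3): total = 1085.4
  Z (4, 6): total = 1172.0
  W (3, 6): total = 1173.3
  V (7, 10): total = 2265.0
Minimum is at Y with total 1085.4 mi.

Y, total 1085.4 mi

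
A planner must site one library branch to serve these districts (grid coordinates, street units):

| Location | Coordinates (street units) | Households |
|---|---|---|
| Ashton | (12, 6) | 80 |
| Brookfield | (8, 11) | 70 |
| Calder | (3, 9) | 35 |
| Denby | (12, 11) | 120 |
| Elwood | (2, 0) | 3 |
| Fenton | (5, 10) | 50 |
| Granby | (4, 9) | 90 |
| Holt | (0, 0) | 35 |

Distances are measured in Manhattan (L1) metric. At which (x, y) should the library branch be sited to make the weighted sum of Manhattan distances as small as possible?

(8, 9)

Manhattan distance separates: Σwᵢ(|x−xᵢ|+|y−yᵢ|) = Σwᵢ|x−xᵢ| + Σwᵢ|y−yᵢ|, so x and y are optimised independently as 1-D weighted medians.
Total weight W = 483; half = 241.5.
x-coordinate, sorted with cumulative weight:
  x=0 (Holt, w=35) cum 35
  x=2 (Elwood, w=3) cum 38
  x=3 (Calder, w=35) cum 73
  x=4 (Granby, w=90) cum 163
  x=5 (Fenton, w=50) cum 213
  x=8 (Brookfield, w=70) cum 283  ← median
  x=12 (Ashton, w=80) cum 363
  x=12 (Denby, w=120) cum 483
⇒ x* = 8
y-coordinate, sorted with cumulative weight:
  y=0 (Elwood, w=3) cum 3
  y=0 (Holt, w=35) cum 38
  y=6 (Ashton, w=80) cum 118
  y=9 (Calder, w=35) cum 153
  y=9 (Granby, w=90) cum 243  ← median
  y=10 (Fenton, w=50) cum 293
  y=11 (Brookfield, w=70) cum 363
  y=11 (Denby, w=120) cum 483
⇒ y* = 9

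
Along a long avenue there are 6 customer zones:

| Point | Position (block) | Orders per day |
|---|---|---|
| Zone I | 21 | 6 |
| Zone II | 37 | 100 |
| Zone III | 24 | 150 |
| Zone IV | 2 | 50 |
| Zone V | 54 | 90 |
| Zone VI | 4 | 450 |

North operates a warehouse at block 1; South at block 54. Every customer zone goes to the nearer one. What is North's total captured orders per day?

656

The indifferent point is the midpoint (1+54)/2 = 27.5; customer zones left of it (closer to North at 1) go to North, those right go to South.
  Zone IV at 2 (w=50) → North
  Zone VI at 4 (w=450) → North
  Zone I at 21 (w=6) → North
  Zone III at 24 (w=150) → North
  Zone II at 37 (w=100) → South
  Zone V at 54 (w=90) → South
North captures 656; South captures 190.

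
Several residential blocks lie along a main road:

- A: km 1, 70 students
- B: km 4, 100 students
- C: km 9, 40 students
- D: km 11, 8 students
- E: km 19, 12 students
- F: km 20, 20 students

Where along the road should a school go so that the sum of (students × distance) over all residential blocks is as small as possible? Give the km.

For a sum of weighted absolute distances on a line, the optimum is the weighted median (not the mean). Total weight W = 250; half-weight = 125.
Sort by position and accumulate weight:
  km 1 (A, w=70) → cum 70
  km 4 (B, w=100) → cum 170  ≥ 125 → median here
  km 9 (C, w=40) → cum 210
  km 11 (D, w=8) → cum 218
  km 19 (E, w=12) → cum 230
  km 20 (F, w=20) → cum 250
Optimal location: km 4.

x = 4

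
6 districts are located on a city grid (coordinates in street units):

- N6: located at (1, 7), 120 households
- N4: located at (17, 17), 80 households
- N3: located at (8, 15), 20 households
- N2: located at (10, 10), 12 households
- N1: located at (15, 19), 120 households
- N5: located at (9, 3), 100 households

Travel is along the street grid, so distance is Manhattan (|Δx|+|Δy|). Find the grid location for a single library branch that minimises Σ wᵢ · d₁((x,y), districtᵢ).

(9, 10)

Manhattan distance separates: Σwᵢ(|x−xᵢ|+|y−yᵢ|) = Σwᵢ|x−xᵢ| + Σwᵢ|y−yᵢ|, so x and y are optimised independently as 1-D weighted medians.
Total weight W = 452; half = 226.
x-coordinate, sorted with cumulative weight:
  x=1 (N6, w=120) cum 120
  x=8 (N3, w=20) cum 140
  x=9 (N5, w=100) cum 240  ← median
  x=10 (N2, w=12) cum 252
  x=15 (N1, w=120) cum 372
  x=17 (N4, w=80) cum 452
⇒ x* = 9
y-coordinate, sorted with cumulative weight:
  y=3 (N5, w=100) cum 100
  y=7 (N6, w=120) cum 220
  y=10 (N2, w=12) cum 232  ← median
  y=15 (N3, w=20) cum 252
  y=17 (N4, w=80) cum 332
  y=19 (N1, w=120) cum 452
⇒ y* = 10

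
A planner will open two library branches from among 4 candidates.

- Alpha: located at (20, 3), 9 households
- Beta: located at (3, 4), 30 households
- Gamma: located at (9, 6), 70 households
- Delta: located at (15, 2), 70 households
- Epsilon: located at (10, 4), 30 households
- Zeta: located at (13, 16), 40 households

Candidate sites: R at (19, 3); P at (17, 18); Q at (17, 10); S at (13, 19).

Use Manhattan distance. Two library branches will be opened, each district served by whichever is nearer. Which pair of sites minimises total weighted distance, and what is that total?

{R, S}, total 2199

Evaluate every pair (each demand assigned to the nearer of the two):
  {R, S}: total = 2199
  {R, P}: total = 2319
  {R, Q}: total = 2409
  {Q, S}: total = 2740
  {P, Q}: total = 2860
  {P, S}: total = 4022
Best pair: {R, S} with total 2199.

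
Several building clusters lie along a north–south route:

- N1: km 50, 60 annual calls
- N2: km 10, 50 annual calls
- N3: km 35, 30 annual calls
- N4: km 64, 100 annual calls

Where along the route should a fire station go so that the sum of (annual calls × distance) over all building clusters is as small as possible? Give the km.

For a sum of weighted absolute distances on a line, the optimum is the weighted median (not the mean). Total weight W = 240; half-weight = 120.
Sort by position and accumulate weight:
  km 10 (N2, w=50) → cum 50
  km 35 (N3, w=30) → cum 80
  km 50 (N1, w=60) → cum 140  ≥ 120 → median here
  km 64 (N4, w=100) → cum 240
Optimal location: km 50.

x = 50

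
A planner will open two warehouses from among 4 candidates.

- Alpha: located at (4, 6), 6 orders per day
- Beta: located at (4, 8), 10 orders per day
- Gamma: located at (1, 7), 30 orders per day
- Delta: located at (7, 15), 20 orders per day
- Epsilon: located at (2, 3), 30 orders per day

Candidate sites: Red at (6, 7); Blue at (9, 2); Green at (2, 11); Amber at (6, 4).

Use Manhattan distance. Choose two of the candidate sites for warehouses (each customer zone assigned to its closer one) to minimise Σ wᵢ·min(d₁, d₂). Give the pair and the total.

{Red, Amber}, total 528

Evaluate every pair (each demand assigned to the nearer of the two):
  {Red, Amber}: total = 528
  {Green, Amber}: total = 554
  {Red, Blue}: total = 618
  {Red, Green}: total = 618
  {Blue, Green}: total = 662
  {Blue, Amber}: total = 714
Best pair: {Red, Amber} with total 528.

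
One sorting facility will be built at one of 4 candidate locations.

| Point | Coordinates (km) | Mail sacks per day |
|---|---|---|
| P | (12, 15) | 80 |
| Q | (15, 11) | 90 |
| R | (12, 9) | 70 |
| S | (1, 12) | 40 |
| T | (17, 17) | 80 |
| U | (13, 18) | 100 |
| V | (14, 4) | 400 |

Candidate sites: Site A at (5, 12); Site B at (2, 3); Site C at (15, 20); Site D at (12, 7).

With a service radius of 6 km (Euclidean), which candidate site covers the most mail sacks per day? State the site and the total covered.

Site D, covering 560

Coverage radius r = 6 km; a point is covered iff (Δx)²+(Δy)² ≤ 6² = 36.
  Site A (5, 12): covers {S} → 40
  Site B (2, 3): covers {none} → 0
  Site C (15, 20): covers {P, T, U} → 260
  Site D (12, 7): covers {Q, R, V} → 560
Maximum coverage at Site D: 560 mail sacks per day.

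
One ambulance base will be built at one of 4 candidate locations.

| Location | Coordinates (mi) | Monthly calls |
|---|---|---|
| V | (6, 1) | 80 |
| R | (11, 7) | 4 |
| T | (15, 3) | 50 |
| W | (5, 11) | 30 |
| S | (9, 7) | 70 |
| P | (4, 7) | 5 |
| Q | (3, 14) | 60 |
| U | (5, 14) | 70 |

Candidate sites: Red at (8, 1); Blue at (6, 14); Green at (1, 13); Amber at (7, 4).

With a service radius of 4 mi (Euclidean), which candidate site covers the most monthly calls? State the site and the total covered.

Coverage radius r = 4 mi; a point is covered iff (Δx)²+(Δy)² ≤ 4² = 16.
  Red (8, 1): covers {V} → 80
  Blue (6, 14): covers {W, Q, U} → 160
  Green (1, 13): covers {Q} → 60
  Amber (7, 4): covers {V, S} → 150
Maximum coverage at Blue: 160 monthly calls.

Blue, covering 160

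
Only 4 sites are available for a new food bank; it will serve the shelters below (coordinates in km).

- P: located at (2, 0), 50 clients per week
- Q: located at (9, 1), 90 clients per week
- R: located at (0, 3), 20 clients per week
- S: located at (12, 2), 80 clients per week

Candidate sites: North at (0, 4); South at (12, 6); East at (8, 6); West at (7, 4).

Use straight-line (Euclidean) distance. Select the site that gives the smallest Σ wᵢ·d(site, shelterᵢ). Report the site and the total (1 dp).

West, total 1216.9 km

Total weighted distance at each candidate:
  North (0, 4): total = 2070.7
  South (12, 6): total = 1675.3
  East (8, 6): total = 1506.6
  West (7, 4): total = 1216.9
Minimum is at West with total 1216.9 km.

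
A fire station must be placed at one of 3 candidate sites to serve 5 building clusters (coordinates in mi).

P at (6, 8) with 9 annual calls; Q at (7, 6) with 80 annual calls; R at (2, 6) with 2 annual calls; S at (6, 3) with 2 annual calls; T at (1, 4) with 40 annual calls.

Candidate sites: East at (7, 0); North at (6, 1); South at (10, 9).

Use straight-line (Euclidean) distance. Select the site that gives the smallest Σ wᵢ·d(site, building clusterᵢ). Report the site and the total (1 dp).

Total weighted distance at each candidate:
  East (7, 0): total = 862.9
  North (6, 1): total = 721.0
  South (10, 9): total = 819.9
Minimum is at North with total 721.0 mi.

North, total 721.0 mi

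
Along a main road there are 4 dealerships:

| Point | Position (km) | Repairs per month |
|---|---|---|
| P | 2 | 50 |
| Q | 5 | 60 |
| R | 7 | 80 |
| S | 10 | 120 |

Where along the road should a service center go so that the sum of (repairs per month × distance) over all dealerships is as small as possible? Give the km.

x = 7

For a sum of weighted absolute distances on a line, the optimum is the weighted median (not the mean). Total weight W = 310; half-weight = 155.
Sort by position and accumulate weight:
  km 2 (P, w=50) → cum 50
  km 5 (Q, w=60) → cum 110
  km 7 (R, w=80) → cum 190  ≥ 155 → median here
  km 10 (S, w=120) → cum 310
Optimal location: km 7.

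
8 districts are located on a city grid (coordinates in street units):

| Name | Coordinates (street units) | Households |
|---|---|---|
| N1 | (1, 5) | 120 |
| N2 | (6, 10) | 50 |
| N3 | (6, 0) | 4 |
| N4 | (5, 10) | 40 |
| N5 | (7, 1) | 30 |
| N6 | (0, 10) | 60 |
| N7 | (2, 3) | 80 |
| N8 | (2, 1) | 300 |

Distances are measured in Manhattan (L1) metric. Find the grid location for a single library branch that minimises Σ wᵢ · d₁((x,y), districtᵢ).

(2, 3)

Manhattan distance separates: Σwᵢ(|x−xᵢ|+|y−yᵢ|) = Σwᵢ|x−xᵢ| + Σwᵢ|y−yᵢ|, so x and y are optimised independently as 1-D weighted medians.
Total weight W = 684; half = 342.
x-coordinate, sorted with cumulative weight:
  x=0 (N6, w=60) cum 60
  x=1 (N1, w=120) cum 180
  x=2 (N7, w=80) cum 260
  x=2 (N8, w=300) cum 560  ← median
  x=5 (N4, w=40) cum 600
  x=6 (N2, w=50) cum 650
  x=6 (N3, w=4) cum 654
  x=7 (N5, w=30) cum 684
⇒ x* = 2
y-coordinate, sorted with cumulative weight:
  y=0 (N3, w=4) cum 4
  y=1 (N5, w=30) cum 34
  y=1 (N8, w=300) cum 334
  y=3 (N7, w=80) cum 414  ← median
  y=5 (N1, w=120) cum 534
  y=10 (N2, w=50) cum 584
  y=10 (N4, w=40) cum 624
  y=10 (N6, w=60) cum 684
⇒ y* = 3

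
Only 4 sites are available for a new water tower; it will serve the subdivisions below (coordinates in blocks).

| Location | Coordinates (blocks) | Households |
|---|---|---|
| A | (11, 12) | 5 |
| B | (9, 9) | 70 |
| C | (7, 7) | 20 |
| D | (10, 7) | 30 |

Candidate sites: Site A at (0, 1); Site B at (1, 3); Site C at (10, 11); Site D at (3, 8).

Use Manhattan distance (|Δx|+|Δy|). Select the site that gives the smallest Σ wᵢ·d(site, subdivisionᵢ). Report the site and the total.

Total weighted distance at each candidate:
  Site A (0, 1): total = 2040
  Site B (1, 3): total = 1665
  Site C (10, 11): total = 480
  Site D (3, 8): total = 890
Minimum is at Site C with total 480 blocks.

Site C, total 480 blocks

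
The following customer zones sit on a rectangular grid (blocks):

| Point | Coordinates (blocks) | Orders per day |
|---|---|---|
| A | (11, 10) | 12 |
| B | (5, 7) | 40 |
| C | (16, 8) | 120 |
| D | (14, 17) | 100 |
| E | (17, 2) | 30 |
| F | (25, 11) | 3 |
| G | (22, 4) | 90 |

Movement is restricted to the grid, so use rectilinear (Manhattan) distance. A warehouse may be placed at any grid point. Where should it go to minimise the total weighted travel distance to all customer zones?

Manhattan distance separates: Σwᵢ(|x−xᵢ|+|y−yᵢ|) = Σwᵢ|x−xᵢ| + Σwᵢ|y−yᵢ|, so x and y are optimised independently as 1-D weighted medians.
Total weight W = 395; half = 197.5.
x-coordinate, sorted with cumulative weight:
  x=5 (B, w=40) cum 40
  x=11 (A, w=12) cum 52
  x=14 (D, w=100) cum 152
  x=16 (C, w=120) cum 272  ← median
  x=17 (E, w=30) cum 302
  x=22 (G, w=90) cum 392
  x=25 (F, w=3) cum 395
⇒ x* = 16
y-coordinate, sorted with cumulative weight:
  y=2 (E, w=30) cum 30
  y=4 (G, w=90) cum 120
  y=7 (B, w=40) cum 160
  y=8 (C, w=120) cum 280  ← median
  y=10 (A, w=12) cum 292
  y=11 (F, w=3) cum 295
  y=17 (D, w=100) cum 395
⇒ y* = 8

(16, 8)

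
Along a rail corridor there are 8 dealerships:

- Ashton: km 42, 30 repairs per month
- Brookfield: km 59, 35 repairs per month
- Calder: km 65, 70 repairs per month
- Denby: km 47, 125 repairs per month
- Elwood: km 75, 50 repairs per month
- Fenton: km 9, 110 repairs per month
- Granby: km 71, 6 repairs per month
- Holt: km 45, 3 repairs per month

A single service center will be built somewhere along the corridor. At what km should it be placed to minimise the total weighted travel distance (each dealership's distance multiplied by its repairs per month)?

x = 47

For a sum of weighted absolute distances on a line, the optimum is the weighted median (not the mean). Total weight W = 429; half-weight = 214.5.
Sort by position and accumulate weight:
  km 9 (Fenton, w=110) → cum 110
  km 42 (Ashton, w=30) → cum 140
  km 45 (Holt, w=3) → cum 143
  km 47 (Denby, w=125) → cum 268  ≥ 214.5 → median here
  km 59 (Brookfield, w=35) → cum 303
  km 65 (Calder, w=70) → cum 373
  km 71 (Granby, w=6) → cum 379
  km 75 (Elwood, w=50) → cum 429
Optimal location: km 47.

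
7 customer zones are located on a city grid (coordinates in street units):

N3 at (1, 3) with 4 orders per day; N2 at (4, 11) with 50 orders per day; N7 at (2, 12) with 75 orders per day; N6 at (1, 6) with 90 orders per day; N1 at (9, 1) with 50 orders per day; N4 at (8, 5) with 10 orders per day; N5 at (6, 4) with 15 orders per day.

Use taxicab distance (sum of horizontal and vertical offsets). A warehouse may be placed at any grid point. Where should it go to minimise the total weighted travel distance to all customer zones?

Manhattan distance separates: Σwᵢ(|x−xᵢ|+|y−yᵢ|) = Σwᵢ|x−xᵢ| + Σwᵢ|y−yᵢ|, so x and y are optimised independently as 1-D weighted medians.
Total weight W = 294; half = 147.
x-coordinate, sorted with cumulative weight:
  x=1 (N3, w=4) cum 4
  x=1 (N6, w=90) cum 94
  x=2 (N7, w=75) cum 169  ← median
  x=4 (N2, w=50) cum 219
  x=6 (N5, w=15) cum 234
  x=8 (N4, w=10) cum 244
  x=9 (N1, w=50) cum 294
⇒ x* = 2
y-coordinate, sorted with cumulative weight:
  y=1 (N1, w=50) cum 50
  y=3 (N3, w=4) cum 54
  y=4 (N5, w=15) cum 69
  y=5 (N4, w=10) cum 79
  y=6 (N6, w=90) cum 169  ← median
  y=11 (N2, w=50) cum 219
  y=12 (N7, w=75) cum 294
⇒ y* = 6

(2, 6)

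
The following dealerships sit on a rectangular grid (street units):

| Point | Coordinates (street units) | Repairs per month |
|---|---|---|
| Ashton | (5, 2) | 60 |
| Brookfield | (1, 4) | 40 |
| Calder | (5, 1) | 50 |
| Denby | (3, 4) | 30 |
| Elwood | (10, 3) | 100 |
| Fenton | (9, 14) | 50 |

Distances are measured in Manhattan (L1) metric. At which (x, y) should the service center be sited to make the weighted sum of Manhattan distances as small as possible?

Manhattan distance separates: Σwᵢ(|x−xᵢ|+|y−yᵢ|) = Σwᵢ|x−xᵢ| + Σwᵢ|y−yᵢ|, so x and y are optimised independently as 1-D weighted medians.
Total weight W = 330; half = 165.
x-coordinate, sorted with cumulative weight:
  x=1 (Brookfield, w=40) cum 40
  x=3 (Denby, w=30) cum 70
  x=5 (Ashton, w=60) cum 130
  x=5 (Calder, w=50) cum 180  ← median
  x=9 (Fenton, w=50) cum 230
  x=10 (Elwood, w=100) cum 330
⇒ x* = 5
y-coordinate, sorted with cumulative weight:
  y=1 (Calder, w=50) cum 50
  y=2 (Ashton, w=60) cum 110
  y=3 (Elwood, w=100) cum 210  ← median
  y=4 (Brookfield, w=40) cum 250
  y=4 (Denby, w=30) cum 280
  y=14 (Fenton, w=50) cum 330
⇒ y* = 3

(5, 3)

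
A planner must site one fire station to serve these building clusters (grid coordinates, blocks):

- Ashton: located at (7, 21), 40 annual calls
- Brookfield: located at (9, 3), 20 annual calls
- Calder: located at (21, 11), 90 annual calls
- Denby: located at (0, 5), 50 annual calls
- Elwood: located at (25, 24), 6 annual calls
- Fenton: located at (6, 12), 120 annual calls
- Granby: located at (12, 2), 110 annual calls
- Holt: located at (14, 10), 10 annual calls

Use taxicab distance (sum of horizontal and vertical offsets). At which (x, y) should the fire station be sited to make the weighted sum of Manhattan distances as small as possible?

Manhattan distance separates: Σwᵢ(|x−xᵢ|+|y−yᵢ|) = Σwᵢ|x−xᵢ| + Σwᵢ|y−yᵢ|, so x and y are optimised independently as 1-D weighted medians.
Total weight W = 446; half = 223.
x-coordinate, sorted with cumulative weight:
  x=0 (Denby, w=50) cum 50
  x=6 (Fenton, w=120) cum 170
  x=7 (Ashton, w=40) cum 210
  x=9 (Brookfield, w=20) cum 230  ← median
  x=12 (Granby, w=110) cum 340
  x=14 (Holt, w=10) cum 350
  x=21 (Calder, w=90) cum 440
  x=25 (Elwood, w=6) cum 446
⇒ x* = 9
y-coordinate, sorted with cumulative weight:
  y=2 (Granby, w=110) cum 110
  y=3 (Brookfield, w=20) cum 130
  y=5 (Denby, w=50) cum 180
  y=10 (Holt, w=10) cum 190
  y=11 (Calder, w=90) cum 280  ← median
  y=12 (Fenton, w=120) cum 400
  y=21 (Ashton, w=40) cum 440
  y=24 (Elwood, w=6) cum 446
⇒ y* = 11

(9, 11)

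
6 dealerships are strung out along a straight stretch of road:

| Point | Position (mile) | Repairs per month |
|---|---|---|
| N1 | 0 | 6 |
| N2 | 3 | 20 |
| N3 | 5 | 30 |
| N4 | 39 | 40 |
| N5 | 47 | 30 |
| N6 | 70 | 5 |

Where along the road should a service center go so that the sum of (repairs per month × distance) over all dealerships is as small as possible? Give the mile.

x = 39

For a sum of weighted absolute distances on a line, the optimum is the weighted median (not the mean). Total weight W = 131; half-weight = 65.5.
Sort by position and accumulate weight:
  mile 0 (N1, w=6) → cum 6
  mile 3 (N2, w=20) → cum 26
  mile 5 (N3, w=30) → cum 56
  mile 39 (N4, w=40) → cum 96  ≥ 65.5 → median here
  mile 47 (N5, w=30) → cum 126
  mile 70 (N6, w=5) → cum 131
Optimal location: mile 39.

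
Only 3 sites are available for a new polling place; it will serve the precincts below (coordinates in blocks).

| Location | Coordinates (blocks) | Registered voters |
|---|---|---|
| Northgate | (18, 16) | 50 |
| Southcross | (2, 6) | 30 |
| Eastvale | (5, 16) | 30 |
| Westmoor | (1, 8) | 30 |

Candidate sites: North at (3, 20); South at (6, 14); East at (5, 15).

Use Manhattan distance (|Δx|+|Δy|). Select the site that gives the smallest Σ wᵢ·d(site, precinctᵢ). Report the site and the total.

Total weighted distance at each candidate:
  North (3, 20): total = 2000
  South (6, 14): total = 1480
  East (5, 15): total = 1420
Minimum is at East with total 1420 blocks.

East, total 1420 blocks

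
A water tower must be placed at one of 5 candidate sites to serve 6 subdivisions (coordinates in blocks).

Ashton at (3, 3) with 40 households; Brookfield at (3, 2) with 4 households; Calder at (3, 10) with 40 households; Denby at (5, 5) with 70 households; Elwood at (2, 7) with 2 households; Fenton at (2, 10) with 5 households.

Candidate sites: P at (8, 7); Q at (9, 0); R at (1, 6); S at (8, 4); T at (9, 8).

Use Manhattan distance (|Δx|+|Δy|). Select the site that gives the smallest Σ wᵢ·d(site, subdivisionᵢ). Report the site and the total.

R, total 843 blocks

Total weighted distance at each candidate:
  P (8, 7): total = 1127
  Q (9, 0): total = 1775
  R (1, 6): total = 843
  S (8, 4): total = 1066
  T (9, 8): total = 1359
Minimum is at R with total 843 blocks.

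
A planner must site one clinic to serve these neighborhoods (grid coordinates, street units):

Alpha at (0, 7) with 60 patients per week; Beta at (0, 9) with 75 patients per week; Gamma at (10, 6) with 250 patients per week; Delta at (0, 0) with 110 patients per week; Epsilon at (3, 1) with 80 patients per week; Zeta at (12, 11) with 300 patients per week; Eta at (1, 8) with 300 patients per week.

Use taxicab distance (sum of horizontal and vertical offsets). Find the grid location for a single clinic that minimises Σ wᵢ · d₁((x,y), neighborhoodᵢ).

(3, 8)

Manhattan distance separates: Σwᵢ(|x−xᵢ|+|y−yᵢ|) = Σwᵢ|x−xᵢ| + Σwᵢ|y−yᵢ|, so x and y are optimised independently as 1-D weighted medians.
Total weight W = 1175; half = 587.5.
x-coordinate, sorted with cumulative weight:
  x=0 (Alpha, w=60) cum 60
  x=0 (Beta, w=75) cum 135
  x=0 (Delta, w=110) cum 245
  x=1 (Eta, w=300) cum 545
  x=3 (Epsilon, w=80) cum 625  ← median
  x=10 (Gamma, w=250) cum 875
  x=12 (Zeta, w=300) cum 1175
⇒ x* = 3
y-coordinate, sorted with cumulative weight:
  y=0 (Delta, w=110) cum 110
  y=1 (Epsilon, w=80) cum 190
  y=6 (Gamma, w=250) cum 440
  y=7 (Alpha, w=60) cum 500
  y=8 (Eta, w=300) cum 800  ← median
  y=9 (Beta, w=75) cum 875
  y=11 (Zeta, w=300) cum 1175
⇒ y* = 8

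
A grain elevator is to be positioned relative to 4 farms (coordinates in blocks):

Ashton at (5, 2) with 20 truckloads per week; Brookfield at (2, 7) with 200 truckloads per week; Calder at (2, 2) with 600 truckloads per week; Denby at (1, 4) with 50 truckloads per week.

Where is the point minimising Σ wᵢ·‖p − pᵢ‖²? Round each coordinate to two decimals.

The minimiser of Σwᵢ‖p−pᵢ‖² is the weighted centroid p* = (Σwᵢpᵢ)/(Σwᵢ).
Σwᵢ = 870.
Σwᵢxᵢ = 20·5 + 200·2 + 600·2 + 50·1 = 1750.
Σwᵢyᵢ = 20·2 + 200·7 + 600·2 + 50·4 = 2840.
x* = 1750/870 = 2.01, y* = 2840/870 = 3.26.

(2.01, 3.26)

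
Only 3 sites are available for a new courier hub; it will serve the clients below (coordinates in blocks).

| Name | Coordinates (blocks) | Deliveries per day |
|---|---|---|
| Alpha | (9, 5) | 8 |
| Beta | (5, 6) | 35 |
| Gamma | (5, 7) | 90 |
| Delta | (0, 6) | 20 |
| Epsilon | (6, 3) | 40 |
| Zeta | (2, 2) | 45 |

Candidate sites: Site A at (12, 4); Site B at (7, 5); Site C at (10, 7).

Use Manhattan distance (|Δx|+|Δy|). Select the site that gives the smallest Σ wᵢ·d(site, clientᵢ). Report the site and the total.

Total weighted distance at each candidate:
  Site A (12, 4): total = 2347
  Site B (7, 5): total = 1121
  Site C (10, 7): total = 1809
Minimum is at Site B with total 1121 blocks.

Site B, total 1121 blocks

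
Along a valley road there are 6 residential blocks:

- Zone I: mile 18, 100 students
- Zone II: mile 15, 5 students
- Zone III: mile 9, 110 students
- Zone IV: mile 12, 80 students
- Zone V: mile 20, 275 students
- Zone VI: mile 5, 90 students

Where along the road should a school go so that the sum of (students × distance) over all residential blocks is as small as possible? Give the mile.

For a sum of weighted absolute distances on a line, the optimum is the weighted median (not the mean). Total weight W = 660; half-weight = 330.
Sort by position and accumulate weight:
  mile 5 (Zone VI, w=90) → cum 90
  mile 9 (Zone III, w=110) → cum 200
  mile 12 (Zone IV, w=80) → cum 280
  mile 15 (Zone II, w=5) → cum 285
  mile 18 (Zone I, w=100) → cum 385  ≥ 330 → median here
  mile 20 (Zone V, w=275) → cum 660
Optimal location: mile 18.

x = 18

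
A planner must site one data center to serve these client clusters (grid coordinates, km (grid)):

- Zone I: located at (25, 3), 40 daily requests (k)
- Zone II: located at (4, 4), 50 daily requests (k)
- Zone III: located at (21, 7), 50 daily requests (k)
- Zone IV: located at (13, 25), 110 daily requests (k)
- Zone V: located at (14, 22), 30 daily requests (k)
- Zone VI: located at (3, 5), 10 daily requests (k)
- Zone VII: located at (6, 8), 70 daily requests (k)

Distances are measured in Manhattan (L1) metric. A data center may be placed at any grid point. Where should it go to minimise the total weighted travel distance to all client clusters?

(13, 8)

Manhattan distance separates: Σwᵢ(|x−xᵢ|+|y−yᵢ|) = Σwᵢ|x−xᵢ| + Σwᵢ|y−yᵢ|, so x and y are optimised independently as 1-D weighted medians.
Total weight W = 360; half = 180.
x-coordinate, sorted with cumulative weight:
  x=3 (Zone VI, w=10) cum 10
  x=4 (Zone II, w=50) cum 60
  x=6 (Zone VII, w=70) cum 130
  x=13 (Zone IV, w=110) cum 240  ← median
  x=14 (Zone V, w=30) cum 270
  x=21 (Zone III, w=50) cum 320
  x=25 (Zone I, w=40) cum 360
⇒ x* = 13
y-coordinate, sorted with cumulative weight:
  y=3 (Zone I, w=40) cum 40
  y=4 (Zone II, w=50) cum 90
  y=5 (Zone VI, w=10) cum 100
  y=7 (Zone III, w=50) cum 150
  y=8 (Zone VII, w=70) cum 220  ← median
  y=22 (Zone V, w=30) cum 250
  y=25 (Zone IV, w=110) cum 360
⇒ y* = 8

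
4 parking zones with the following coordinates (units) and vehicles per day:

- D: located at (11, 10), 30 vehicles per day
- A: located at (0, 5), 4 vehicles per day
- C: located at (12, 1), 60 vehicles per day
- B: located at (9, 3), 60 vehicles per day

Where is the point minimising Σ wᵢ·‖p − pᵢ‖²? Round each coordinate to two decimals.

(10.32, 3.64)

The minimiser of Σwᵢ‖p−pᵢ‖² is the weighted centroid p* = (Σwᵢpᵢ)/(Σwᵢ).
Σwᵢ = 154.
Σwᵢxᵢ = 30·11 + 4·0 + 60·12 + 60·9 = 1590.
Σwᵢyᵢ = 30·10 + 4·5 + 60·1 + 60·3 = 560.
x* = 1590/154 = 10.32, y* = 560/154 = 3.64.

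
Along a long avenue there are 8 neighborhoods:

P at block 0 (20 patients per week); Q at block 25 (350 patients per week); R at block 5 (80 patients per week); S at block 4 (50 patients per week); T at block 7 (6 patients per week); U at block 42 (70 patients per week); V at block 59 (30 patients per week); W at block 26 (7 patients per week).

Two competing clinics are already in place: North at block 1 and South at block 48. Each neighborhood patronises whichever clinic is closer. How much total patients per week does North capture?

The indifferent point is the midpoint (1+48)/2 = 24.5; neighborhoods left of it (closer to North at 1) go to North, those right go to South.
  P at 0 (w=20) → North
  S at 4 (w=50) → North
  R at 5 (w=80) → North
  T at 7 (w=6) → North
  Q at 25 (w=350) → South
  W at 26 (w=7) → South
  U at 42 (w=70) → South
  V at 59 (w=30) → South
North captures 156; South captures 457.

156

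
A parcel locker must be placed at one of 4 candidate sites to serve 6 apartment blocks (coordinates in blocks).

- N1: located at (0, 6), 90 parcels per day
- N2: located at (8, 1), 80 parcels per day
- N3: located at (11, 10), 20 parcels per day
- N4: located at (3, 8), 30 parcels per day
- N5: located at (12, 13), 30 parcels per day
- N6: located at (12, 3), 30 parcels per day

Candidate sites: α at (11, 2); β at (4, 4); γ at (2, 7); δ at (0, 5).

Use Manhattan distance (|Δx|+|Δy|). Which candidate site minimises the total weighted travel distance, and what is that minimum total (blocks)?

Total weighted distance at each candidate:
  α (11, 2): total = 2670
  β (4, 4): total = 2290
  γ (2, 7): total = 2430
  δ (0, 5): total = 2570
Minimum is at β with total 2290 blocks.

β, total 2290 blocks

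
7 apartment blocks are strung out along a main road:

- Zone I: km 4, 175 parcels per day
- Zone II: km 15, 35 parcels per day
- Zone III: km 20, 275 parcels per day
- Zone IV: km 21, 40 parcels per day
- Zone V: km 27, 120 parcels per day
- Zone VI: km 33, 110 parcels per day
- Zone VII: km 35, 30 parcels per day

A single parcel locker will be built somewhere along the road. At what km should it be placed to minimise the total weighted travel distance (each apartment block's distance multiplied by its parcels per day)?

For a sum of weighted absolute distances on a line, the optimum is the weighted median (not the mean). Total weight W = 785; half-weight = 392.5.
Sort by position and accumulate weight:
  km 4 (Zone I, w=175) → cum 175
  km 15 (Zone II, w=35) → cum 210
  km 20 (Zone III, w=275) → cum 485  ≥ 392.5 → median here
  km 21 (Zone IV, w=40) → cum 525
  km 27 (Zone V, w=120) → cum 645
  km 33 (Zone VI, w=110) → cum 755
  km 35 (Zone VII, w=30) → cum 785
Optimal location: km 20.

x = 20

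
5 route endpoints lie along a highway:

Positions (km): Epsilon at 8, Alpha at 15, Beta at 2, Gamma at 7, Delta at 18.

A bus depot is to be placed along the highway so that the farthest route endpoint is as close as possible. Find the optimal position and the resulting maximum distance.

location 10, max distance 8

The 1-center on a line is the midpoint of the two extreme points: leftmost at 2, rightmost at 18.
Optimal location = (2 + 18)/2 = 10; maximum distance = (18 − 2)/2 = 8.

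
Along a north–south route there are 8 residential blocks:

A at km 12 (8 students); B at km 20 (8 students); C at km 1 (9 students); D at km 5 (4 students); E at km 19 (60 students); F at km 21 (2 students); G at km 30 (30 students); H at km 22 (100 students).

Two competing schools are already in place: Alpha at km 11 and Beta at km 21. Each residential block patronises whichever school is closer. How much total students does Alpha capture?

The indifferent point is the midpoint (11+21)/2 = 16; residential blocks left of it (closer to Alpha at 11) go to Alpha, those right go to Beta.
  C at 1 (w=9) → Alpha
  D at 5 (w=4) → Alpha
  A at 12 (w=8) → Alpha
  E at 19 (w=60) → Beta
  B at 20 (w=8) → Beta
  F at 21 (w=2) → Beta
  H at 22 (w=100) → Beta
  G at 30 (w=30) → Beta
Alpha captures 21; Beta captures 200.

21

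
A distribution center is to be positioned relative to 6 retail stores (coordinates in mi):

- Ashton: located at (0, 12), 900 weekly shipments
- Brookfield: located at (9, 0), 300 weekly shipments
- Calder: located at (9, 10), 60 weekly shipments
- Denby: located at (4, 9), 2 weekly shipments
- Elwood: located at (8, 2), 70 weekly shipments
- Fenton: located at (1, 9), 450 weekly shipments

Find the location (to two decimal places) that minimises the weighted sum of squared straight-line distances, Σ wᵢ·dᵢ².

(2.39, 8.76)

The minimiser of Σwᵢ‖p−pᵢ‖² is the weighted centroid p* = (Σwᵢpᵢ)/(Σwᵢ).
Σwᵢ = 1782.
Σwᵢxᵢ = 900·0 + 300·9 + 60·9 + 2·4 + 70·8 + 450·1 = 4258.
Σwᵢyᵢ = 900·12 + 300·0 + 60·10 + 2·9 + 70·2 + 450·9 = 15608.
x* = 4258/1782 = 2.39, y* = 15608/1782 = 8.76.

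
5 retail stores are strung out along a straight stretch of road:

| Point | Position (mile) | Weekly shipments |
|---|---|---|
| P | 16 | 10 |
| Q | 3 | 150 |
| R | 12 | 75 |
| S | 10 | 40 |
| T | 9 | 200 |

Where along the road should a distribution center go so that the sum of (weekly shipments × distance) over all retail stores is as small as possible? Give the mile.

For a sum of weighted absolute distances on a line, the optimum is the weighted median (not the mean). Total weight W = 475; half-weight = 237.5.
Sort by position and accumulate weight:
  mile 3 (Q, w=150) → cum 150
  mile 9 (T, w=200) → cum 350  ≥ 237.5 → median here
  mile 10 (S, w=40) → cum 390
  mile 12 (R, w=75) → cum 465
  mile 16 (P, w=10) → cum 475
Optimal location: mile 9.

x = 9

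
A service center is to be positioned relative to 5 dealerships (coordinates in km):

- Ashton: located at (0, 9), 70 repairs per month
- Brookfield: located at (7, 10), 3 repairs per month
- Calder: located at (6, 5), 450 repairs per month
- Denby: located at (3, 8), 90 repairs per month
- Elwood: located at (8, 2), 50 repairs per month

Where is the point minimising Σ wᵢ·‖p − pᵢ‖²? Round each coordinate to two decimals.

The minimiser of Σwᵢ‖p−pᵢ‖² is the weighted centroid p* = (Σwᵢpᵢ)/(Σwᵢ).
Σwᵢ = 663.
Σwᵢxᵢ = 70·0 + 3·7 + 450·6 + 90·3 + 50·8 = 3391.
Σwᵢyᵢ = 70·9 + 3·10 + 450·5 + 90·8 + 50·2 = 3730.
x* = 3391/663 = 5.11, y* = 3730/663 = 5.63.

(5.11, 5.63)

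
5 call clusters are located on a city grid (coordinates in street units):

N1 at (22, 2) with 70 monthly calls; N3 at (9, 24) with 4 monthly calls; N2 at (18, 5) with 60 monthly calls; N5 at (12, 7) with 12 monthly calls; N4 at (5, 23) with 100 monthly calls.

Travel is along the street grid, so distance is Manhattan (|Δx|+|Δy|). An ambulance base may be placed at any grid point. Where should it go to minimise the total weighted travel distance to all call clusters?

(18, 5)

Manhattan distance separates: Σwᵢ(|x−xᵢ|+|y−yᵢ|) = Σwᵢ|x−xᵢ| + Σwᵢ|y−yᵢ|, so x and y are optimised independently as 1-D weighted medians.
Total weight W = 246; half = 123.
x-coordinate, sorted with cumulative weight:
  x=5 (N4, w=100) cum 100
  x=9 (N3, w=4) cum 104
  x=12 (N5, w=12) cum 116
  x=18 (N2, w=60) cum 176  ← median
  x=22 (N1, w=70) cum 246
⇒ x* = 18
y-coordinate, sorted with cumulative weight:
  y=2 (N1, w=70) cum 70
  y=5 (N2, w=60) cum 130  ← median
  y=7 (N5, w=12) cum 142
  y=23 (N4, w=100) cum 242
  y=24 (N3, w=4) cum 246
⇒ y* = 5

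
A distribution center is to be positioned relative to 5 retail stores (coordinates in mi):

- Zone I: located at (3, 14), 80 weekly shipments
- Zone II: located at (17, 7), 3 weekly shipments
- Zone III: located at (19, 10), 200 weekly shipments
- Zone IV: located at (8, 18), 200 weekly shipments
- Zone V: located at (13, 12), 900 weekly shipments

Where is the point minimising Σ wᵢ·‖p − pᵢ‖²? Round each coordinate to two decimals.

The minimiser of Σwᵢ‖p−pᵢ‖² is the weighted centroid p* = (Σwᵢpᵢ)/(Σwᵢ).
Σwᵢ = 1383.
Σwᵢxᵢ = 80·3 + 3·17 + 200·19 + 200·8 + 900·13 = 17391.
Σwᵢyᵢ = 80·14 + 3·7 + 200·10 + 200·18 + 900·12 = 17541.
x* = 17391/1383 = 12.57, y* = 17541/1383 = 12.68.

(12.57, 12.68)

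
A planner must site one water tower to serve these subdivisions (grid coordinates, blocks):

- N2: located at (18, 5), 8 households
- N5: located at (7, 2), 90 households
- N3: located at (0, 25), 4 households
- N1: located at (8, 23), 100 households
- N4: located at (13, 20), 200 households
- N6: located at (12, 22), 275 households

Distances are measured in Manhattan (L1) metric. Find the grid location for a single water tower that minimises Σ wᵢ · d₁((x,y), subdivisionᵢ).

Manhattan distance separates: Σwᵢ(|x−xᵢ|+|y−yᵢ|) = Σwᵢ|x−xᵢ| + Σwᵢ|y−yᵢ|, so x and y are optimised independently as 1-D weighted medians.
Total weight W = 677; half = 338.5.
x-coordinate, sorted with cumulative weight:
  x=0 (N3, w=4) cum 4
  x=7 (N5, w=90) cum 94
  x=8 (N1, w=100) cum 194
  x=12 (N6, w=275) cum 469  ← median
  x=13 (N4, w=200) cum 669
  x=18 (N2, w=8) cum 677
⇒ x* = 12
y-coordinate, sorted with cumulative weight:
  y=2 (N5, w=90) cum 90
  y=5 (N2, w=8) cum 98
  y=20 (N4, w=200) cum 298
  y=22 (N6, w=275) cum 573  ← median
  y=23 (N1, w=100) cum 673
  y=25 (N3, w=4) cum 677
⇒ y* = 22

(12, 22)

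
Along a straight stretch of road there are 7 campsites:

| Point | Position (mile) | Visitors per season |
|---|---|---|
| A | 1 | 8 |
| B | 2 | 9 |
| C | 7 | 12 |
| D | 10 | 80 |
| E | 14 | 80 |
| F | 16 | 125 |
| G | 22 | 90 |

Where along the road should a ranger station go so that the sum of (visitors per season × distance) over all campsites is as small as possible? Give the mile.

x = 16

For a sum of weighted absolute distances on a line, the optimum is the weighted median (not the mean). Total weight W = 404; half-weight = 202.
Sort by position and accumulate weight:
  mile 1 (A, w=8) → cum 8
  mile 2 (B, w=9) → cum 17
  mile 7 (C, w=12) → cum 29
  mile 10 (D, w=80) → cum 109
  mile 14 (E, w=80) → cum 189
  mile 16 (F, w=125) → cum 314  ≥ 202 → median here
  mile 22 (G, w=90) → cum 404
Optimal location: mile 16.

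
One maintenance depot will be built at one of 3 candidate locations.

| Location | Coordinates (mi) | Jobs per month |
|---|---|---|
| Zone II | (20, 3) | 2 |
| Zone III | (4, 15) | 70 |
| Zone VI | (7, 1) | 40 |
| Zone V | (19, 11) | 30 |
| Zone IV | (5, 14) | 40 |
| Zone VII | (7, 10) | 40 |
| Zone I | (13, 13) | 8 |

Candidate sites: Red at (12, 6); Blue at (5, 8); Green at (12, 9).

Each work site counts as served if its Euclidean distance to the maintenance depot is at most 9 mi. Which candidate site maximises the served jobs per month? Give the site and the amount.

Blue, covering 190

Coverage radius r = 9 mi; a point is covered iff (Δx)²+(Δy)² ≤ 9² = 81.
  Red (12, 6): covers {Zone II, Zone VI, Zone V, Zone VII, Zone I} → 120
  Blue (5, 8): covers {Zone III, Zone VI, Zone IV, Zone VII} → 190
  Green (12, 9): covers {Zone V, Zone IV, Zone VII, Zone I} → 118
Maximum coverage at Blue: 190 jobs per month.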